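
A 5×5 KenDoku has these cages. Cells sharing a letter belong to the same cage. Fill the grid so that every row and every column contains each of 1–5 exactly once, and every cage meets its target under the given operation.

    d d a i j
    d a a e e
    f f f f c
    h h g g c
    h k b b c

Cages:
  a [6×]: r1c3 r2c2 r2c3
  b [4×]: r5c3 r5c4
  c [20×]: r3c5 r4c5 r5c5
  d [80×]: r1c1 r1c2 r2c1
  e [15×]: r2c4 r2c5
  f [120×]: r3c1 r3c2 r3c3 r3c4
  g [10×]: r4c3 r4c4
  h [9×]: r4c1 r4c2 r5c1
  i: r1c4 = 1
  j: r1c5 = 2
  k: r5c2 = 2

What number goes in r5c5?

Cage d has product 80; hence r1c1 = 5.
Cage d has product 80, which forces r1c2 = 4.
Cage i is a single given cell, leaving r1c4 = 1.
J is a freebie; hence r1c5 = 2.
Cage d has product 80, so r2c1 = 4.
Cage h has product 9; hence r4c1 = 1.
The 3 cells of cage h must have product 9, leaving r4c2 = 3.
Cage h has product 9; hence r5c1 = 3.
Cage k is a single given cell, which forces r5c2 = 2.
1 is placed in column 4, leaving r5c4 = 4.
Row 1 already has 2, so r1c3 = 3.
2 is placed in column 2; hence r2c2 = 1.
The 3 cells of cage a must have product 6, so r2c3 = 2.
3 is placed in column 1, leaving r3c1 = 2.
2 is placed in column 2, leaving r3c2 = 5.
Cage f has product 120; hence r3c3 = 4.
Cage f needs product 120; hence r3c4 = 3.
Row 3 now contains 4, so r3c5 = 1.
2 is placed in column 3, so r4c3 = 5.
5 is placed in row 4; hence r4c4 = 2.
5 is placed in row 4, leaving r4c5 = 4.
Row 5 now contains 4, which forces r5c3 = 1.
Column 5 already has 1, which forces r5c5 = 5.
Column 4 already has 3, which forces r2c4 = 5.
Column 5 already has 5, which forces r2c5 = 3.
Filled in: 5 4 3 1 2 / 4 1 2 5 3 / 2 5 4 3 1 / 1 3 5 2 4 / 3 2 1 4 5.

5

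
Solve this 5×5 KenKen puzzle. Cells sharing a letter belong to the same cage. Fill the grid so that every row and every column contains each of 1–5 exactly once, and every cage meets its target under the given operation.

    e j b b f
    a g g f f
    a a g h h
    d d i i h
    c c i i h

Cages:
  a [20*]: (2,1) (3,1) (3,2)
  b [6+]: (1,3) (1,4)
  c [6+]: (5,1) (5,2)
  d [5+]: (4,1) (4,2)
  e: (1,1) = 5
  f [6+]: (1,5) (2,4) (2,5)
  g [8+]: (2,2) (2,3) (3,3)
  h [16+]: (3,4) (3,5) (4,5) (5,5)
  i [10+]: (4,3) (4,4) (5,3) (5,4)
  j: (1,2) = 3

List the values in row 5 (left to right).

2 4 3 1 5

Cage e is a single given cell, which forces (1,1) = 5.
J is a freebie, which forces (1,2) = 3.
The 3 cells of cage a must have product 20, leaving (3,2) = 5.
Row 3 already has 5, leaving (3,4) = 4.
Cage b needs two cells with sum 6; hence (1,3) = 4.
Column 4 already has 4, which forces (1,4) = 2.
2 is placed in row 1; hence (1,5) = 1.
Cage a has product 20, so (2,1) = 4.
Row 3 already has 4, leaving (3,1) = 1.
The 4 cells of cage h must have sum 16, which forces (3,5) = 3.
Column 1 now contains 1; hence (4,1) = 3.
Column 1 now contains 4, which forces (5,1) = 2.
2 is placed in row 5, which forces (5,2) = 4.
Row 5 already has 4; hence (5,5) = 5.
Cage g needs sum 8, leaving (2,2) = 1.
Cage g has sum 8, leaving (2,3) = 5.
The 3 cells of cage f must have sum 6, which forces (2,4) = 3.
Column 5 now contains 3, leaving (2,5) = 2.
3 is placed in row 3, leaving (3,3) = 2.
Cage d's pair has sum 5, leaving (4,2) = 2.
Column 3 now contains 5; hence (4,3) = 1.
Row 4 already has 1, leaving (4,4) = 5.
5 is placed in column 5, which forces (4,5) = 4.
Column 3 now contains 1, which forces (5,3) = 3.
3 is placed in column 4; hence (5,4) = 1.
Completed grid: 5 3 4 2 1 / 4 1 5 3 2 / 1 5 2 4 3 / 3 2 1 5 4 / 2 4 3 1 5.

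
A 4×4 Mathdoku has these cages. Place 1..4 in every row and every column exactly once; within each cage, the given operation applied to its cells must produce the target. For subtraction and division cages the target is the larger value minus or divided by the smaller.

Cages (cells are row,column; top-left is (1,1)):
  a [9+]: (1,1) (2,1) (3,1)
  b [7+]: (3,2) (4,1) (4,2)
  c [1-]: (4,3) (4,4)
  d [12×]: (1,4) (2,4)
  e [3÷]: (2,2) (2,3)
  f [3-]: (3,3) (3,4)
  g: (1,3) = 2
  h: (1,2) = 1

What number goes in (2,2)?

3

Cage h is given, so (1,2) = 1.
Cage g is given, leaving (1,3) = 2.
1 is placed in column 2, so (2,2) = 3.
Row 2 already has 3; hence (2,3) = 1.
Row 2 already has 3, leaving (2,4) = 4.
1 is placed in column 3, so (3,3) = 4.
4 is placed in column 4, leaving (3,4) = 1.
Column 3 already has 4, so (4,3) = 3.
Row 4 now contains 3, which forces (4,4) = 2.
Cage a needs sum 9, which forces (1,1) = 4.
4 is placed in column 4, leaving (1,4) = 3.
Row 2 already has 4; hence (2,1) = 2.
Cage a has sum 9, leaving (3,1) = 3.
4 is placed in row 3; hence (3,2) = 2.
Cage b has sum 7, which forces (4,1) = 1.
Row 4 now contains 2, leaving (4,2) = 4.
Completed grid: 4 1 2 3 / 2 3 1 4 / 3 2 4 1 / 1 4 3 2.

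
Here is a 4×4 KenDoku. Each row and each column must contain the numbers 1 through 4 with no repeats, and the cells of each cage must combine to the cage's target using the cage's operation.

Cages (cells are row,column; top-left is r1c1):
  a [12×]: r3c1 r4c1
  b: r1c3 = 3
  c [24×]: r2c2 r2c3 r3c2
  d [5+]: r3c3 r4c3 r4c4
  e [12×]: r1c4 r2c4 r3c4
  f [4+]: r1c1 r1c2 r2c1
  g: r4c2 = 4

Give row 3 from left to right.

The 3 cells of cage f must have sum 4, which forces r1c1 = 2.
Cage f needs sum 4, so r1c2 = 1.
Cage b is a single given cell; hence r1c3 = 3.
3 is placed in row 1, leaving r1c4 = 4.
The 3 cells of cage f must have sum 4, which forces r2c1 = 1.
1 is placed in row 2, leaving r2c4 = 3.
Column 4 now contains 3; hence r3c4 = 1.
Cage g is given, so r4c2 = 4.
Column 3 already has 3; hence r4c3 = 1.
Column 4 already has 1, which forces r4c4 = 2.
Column 2 already has 4; hence r2c2 = 2.
The 3 cells of cage c must have product 24, leaving r2c3 = 4.
The two cells of cage a must have product 12, so r3c1 = 4.
The 3 cells of cage c must have product 24, so r3c2 = 3.
Row 3 already has 1, so r3c3 = 2.
Row 4 now contains 4, which forces r4c1 = 3.
Completed grid: 2 1 3 4 / 1 2 4 3 / 4 3 2 1 / 3 4 1 2.

4 3 2 1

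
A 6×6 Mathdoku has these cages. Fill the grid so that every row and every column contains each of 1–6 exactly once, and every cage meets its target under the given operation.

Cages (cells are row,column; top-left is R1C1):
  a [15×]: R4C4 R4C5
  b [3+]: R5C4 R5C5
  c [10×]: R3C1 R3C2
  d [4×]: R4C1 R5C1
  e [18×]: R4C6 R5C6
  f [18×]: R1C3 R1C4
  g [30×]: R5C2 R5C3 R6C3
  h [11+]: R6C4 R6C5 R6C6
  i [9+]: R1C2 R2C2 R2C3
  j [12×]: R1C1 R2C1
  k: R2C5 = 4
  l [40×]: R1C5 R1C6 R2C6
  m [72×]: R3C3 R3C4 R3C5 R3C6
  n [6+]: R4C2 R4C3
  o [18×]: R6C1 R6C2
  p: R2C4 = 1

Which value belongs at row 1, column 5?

P is a freebie, which forces R2C4 = 1.
Cage k is a single given cell, which forces R2C5 = 4.
Column 4 now contains 1, which forces R5C4 = 2.
2 is placed in row 5; hence R5C5 = 1.
The 3 cells of cage l must have product 40, leaving R1C6 = 4.
Cage d needs two cells with product 4, so R4C1 = 1.
Row 5 now contains 1, so R5C1 = 4.
Row 1 needs a 1, and only R1C2 is open for it.
Row 1 needs a 5, and only R1C5 is open for it.
Cage l has product 40, which forces R2C6 = 2.
Cage a needs two cells with product 15, which forces R4C4 = 5.
Column 5 now contains 5, so R4C5 = 3.
3 is placed in row 4; hence R4C6 = 6.
Column 6 now contains 6, which forces R5C6 = 3.
Cage j's pair has product 12, so R1C1 = 2.
2 is placed in row 2, leaving R2C1 = 6.
2 is placed in column 1; hence R3C1 = 5.
5 is placed in row 3; hence R3C2 = 2.
3 is placed in column 5, so R3C5 = 6.
Column 6 now contains 3, leaving R3C6 = 1.
Column 2 now contains 2, leaving R4C2 = 4.
4 is placed in row 4, leaving R4C3 = 2.
6 is placed in column 1, which forces R6C1 = 3.
Row 6 now contains 3, so R6C2 = 6.
Cage g has product 30, leaving R6C3 = 1.
Cage h has sum 11, so R6C4 = 4.
6 is placed in column 5, so R6C5 = 2.
1 is placed in column 6, which forces R6C6 = 5.
Cage m has product 72; hence R3C3 = 4.
Column 4 already has 4, which forces R3C4 = 3.
Column 2 now contains 6, which forces R5C2 = 5.
Cage g needs product 30, so R5C3 = 6.
6 is placed in column 3, leaving R1C3 = 3.
Column 4 now contains 3, which forces R1C4 = 6.
Column 2 now contains 5, leaving R2C2 = 3.
Cage i needs sum 9, which forces R2C3 = 5.
Filled in: 2 1 3 6 5 4 / 6 3 5 1 4 2 / 5 2 4 3 6 1 / 1 4 2 5 3 6 / 4 5 6 2 1 3 / 3 6 1 4 2 5.

5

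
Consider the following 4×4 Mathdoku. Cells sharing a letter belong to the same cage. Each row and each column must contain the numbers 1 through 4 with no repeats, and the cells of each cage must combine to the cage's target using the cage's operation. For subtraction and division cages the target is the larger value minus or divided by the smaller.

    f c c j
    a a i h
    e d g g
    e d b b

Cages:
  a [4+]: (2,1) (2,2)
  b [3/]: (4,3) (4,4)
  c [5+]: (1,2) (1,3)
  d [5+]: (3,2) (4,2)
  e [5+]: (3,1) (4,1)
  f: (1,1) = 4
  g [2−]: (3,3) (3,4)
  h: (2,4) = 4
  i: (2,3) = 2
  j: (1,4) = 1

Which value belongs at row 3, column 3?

Cage f is a single given cell, leaving (1,1) = 4.
J is a freebie, so (1,4) = 1.
Cage i is given, which forces (2,3) = 2.
H is a freebie, which forces (2,4) = 4.
1 is placed in column 4, which forces (4,4) = 3.
The two cells of cage c must have sum 5, so (1,2) = 2.
2 is placed in column 3, which forces (1,3) = 3.
Cage e needs two cells with sum 5, leaving (3,1) = 3.
Cage g's pair has difference 2, so (3,3) = 4.
Column 4 already has 3, leaving (3,4) = 2.
Cage e needs two cells with sum 5; hence (4,1) = 2.
3 is placed in row 4, which forces (4,3) = 1.
Column 1 already has 3; hence (2,1) = 1.
Cage a needs two cells with sum 4; hence (2,2) = 3.
Row 3 already has 4, which forces (3,2) = 1.
1 is placed in row 4, so (4,2) = 4.
The full grid is 4 2 3 1 / 1 3 2 4 / 3 1 4 2 / 2 4 1 3.

4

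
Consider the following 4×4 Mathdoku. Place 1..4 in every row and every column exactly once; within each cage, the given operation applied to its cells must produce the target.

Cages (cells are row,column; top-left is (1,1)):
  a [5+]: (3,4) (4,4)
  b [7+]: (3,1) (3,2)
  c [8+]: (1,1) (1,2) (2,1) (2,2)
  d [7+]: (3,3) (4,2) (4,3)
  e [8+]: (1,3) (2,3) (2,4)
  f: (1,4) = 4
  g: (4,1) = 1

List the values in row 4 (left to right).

1 4 2 3

F is a freebie; hence (1,4) = 4.
G is a freebie; hence (4,1) = 1.
The only place for 4 in row 2 is (2,3).
The only place for 1 in row 3 is (3,3).
Cage d needs sum 7, which forces (4,2) = 4.
The 3 cells of cage d must have sum 7; hence (4,3) = 2.
Row 4 now contains 2, leaving (4,4) = 3.
2 is placed in column 3; hence (1,3) = 3.
Cage e needs sum 8, so (2,4) = 1.
Cage b's pair has sum 7, which forces (3,1) = 4.
Column 2 now contains 4; hence (3,2) = 3.
Column 4 now contains 3, so (3,4) = 2.
3 is placed in row 1, leaving (1,1) = 2.
Cage c has sum 8, so (1,2) = 1.
Cage c has sum 8, leaving (2,1) = 3.
1 is placed in row 2, leaving (2,2) = 2.
The full grid is 2 1 3 4 / 3 2 4 1 / 4 3 1 2 / 1 4 2 3.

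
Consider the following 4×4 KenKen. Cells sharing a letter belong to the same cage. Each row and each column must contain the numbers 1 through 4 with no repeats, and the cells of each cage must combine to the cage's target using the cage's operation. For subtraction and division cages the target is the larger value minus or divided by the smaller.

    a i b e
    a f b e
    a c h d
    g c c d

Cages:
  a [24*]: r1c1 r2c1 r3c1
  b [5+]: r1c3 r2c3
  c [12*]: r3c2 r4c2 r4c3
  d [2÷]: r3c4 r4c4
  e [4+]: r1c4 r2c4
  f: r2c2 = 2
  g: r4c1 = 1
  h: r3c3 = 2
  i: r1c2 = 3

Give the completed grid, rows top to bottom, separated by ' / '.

2 3 4 1 / 4 2 1 3 / 3 1 2 4 / 1 4 3 2

I is a freebie, which forces r1c2 = 3.
Row 1 now contains 3, so r1c4 = 1.
Cage f is a single given cell, so r2c2 = 2.
Column 4 now contains 1, so r2c4 = 3.
H is a freebie, leaving r3c3 = 2.
2 is placed in row 3, leaving r3c4 = 4.
G is a freebie, leaving r4c1 = 1.
1 is placed in row 4, so r4c2 = 4.
Row 4 already has 4, leaving r4c3 = 3.
4 is placed in column 4, which forces r4c4 = 2.
The 3 cells of cage a must have product 24; hence r1c1 = 2.
Column 3 already has 2, leaving r1c3 = 4.
Row 2 already has 3, which forces r2c1 = 4.
Cage b's pair has sum 5, which forces r2c3 = 1.
4 is placed in row 3, so r3c1 = 3.
4 is placed in row 3; hence r3c2 = 1.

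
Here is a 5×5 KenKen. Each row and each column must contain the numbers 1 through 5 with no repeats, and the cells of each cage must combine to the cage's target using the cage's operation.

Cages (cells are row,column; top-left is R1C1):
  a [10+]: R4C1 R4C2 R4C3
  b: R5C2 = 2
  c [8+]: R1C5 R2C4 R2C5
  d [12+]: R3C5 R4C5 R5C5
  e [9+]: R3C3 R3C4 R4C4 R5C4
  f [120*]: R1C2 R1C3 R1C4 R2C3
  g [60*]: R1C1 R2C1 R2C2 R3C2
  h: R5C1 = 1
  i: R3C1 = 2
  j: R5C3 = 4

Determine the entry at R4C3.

2

I is a freebie, leaving R3C1 = 2.
Cage h is given, so R5C1 = 1.
Cage b is a single given cell, which forces R5C2 = 2.
J is a freebie, which forces R5C3 = 4.
Cage e has sum 9, so R5C4 = 3.
3 is placed in row 5, so R5C5 = 5.
The only place for 1 in row 1 is R1C5.
Row 2 needs a 1, and only R2C2 is open for it.
In row 3, 5 can only go at R3C2, so R3C2 = 5.
The 3 cells of cage a must have sum 10, which forces R4C1 = 5.
The only place for 2 in column 5 is R2C5.
Cage c needs sum 8, which forces R2C4 = 5.
Cage f needs product 120; hence R1C2 = 4.
Cage f needs product 120, leaving R1C3 = 5.
Cage f has product 120, which forces R1C4 = 2.
Row 2 already has 5, leaving R2C3 = 3.
Column 3 now contains 3, leaving R3C3 = 1.
1 is placed in row 3, so R3C4 = 4.
Row 3 now contains 4; hence R3C5 = 3.
Column 2 now contains 4, which forces R4C2 = 3.
Column 3 now contains 1, which forces R4C3 = 2.
2 is placed in column 4; hence R4C4 = 1.
Column 5 now contains 3; hence R4C5 = 4.
Row 1 already has 4; hence R1C1 = 3.
3 is placed in row 2; hence R2C1 = 4.
Completed grid: 3 4 5 2 1 / 4 1 3 5 2 / 2 5 1 4 3 / 5 3 2 1 4 / 1 2 4 3 5.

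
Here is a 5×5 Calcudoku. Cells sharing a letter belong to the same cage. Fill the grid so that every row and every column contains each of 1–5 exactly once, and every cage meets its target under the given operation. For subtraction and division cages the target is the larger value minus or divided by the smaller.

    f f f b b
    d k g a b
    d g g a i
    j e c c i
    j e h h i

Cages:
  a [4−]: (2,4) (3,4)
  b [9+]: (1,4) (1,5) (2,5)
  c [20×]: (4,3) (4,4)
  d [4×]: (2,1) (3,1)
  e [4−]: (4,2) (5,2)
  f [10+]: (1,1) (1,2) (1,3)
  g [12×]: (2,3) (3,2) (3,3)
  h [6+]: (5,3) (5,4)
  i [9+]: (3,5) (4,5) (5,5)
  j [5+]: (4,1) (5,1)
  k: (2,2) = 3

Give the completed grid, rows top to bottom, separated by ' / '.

Cage k is a single given cell, which forces (2,2) = 3.
Cage g has product 12, which forces (3,3) = 3.
Column 1 needs a 5, and only (1,1) is open for it.
Column 2 needs a 2, and only (3,2) is open for it.
Cage g needs product 12, leaving (2,3) = 2.
The only place for 4 in column 2 is (1,2).
4 is placed in row 1, so (1,3) = 1.
Cage b has sum 9, leaving (2,5) = 4.
4 is placed in row 2, which forces (2,1) = 1.
1 is placed in row 2, which forces (2,4) = 5.
Cage d needs two cells with product 4, which forces (3,1) = 4.
Column 4 already has 5; hence (3,4) = 1.
Row 3 now contains 1, so (3,5) = 5.
Column 4 already has 5, leaving (4,4) = 4.
Column 4 now contains 1; hence (5,4) = 2.
2 is placed in column 4; hence (1,4) = 3.
Cage b has sum 9, which forces (1,5) = 2.
Cage j needs two cells with sum 5, so (4,1) = 2.
Row 4 already has 4, leaving (4,3) = 5.
Row 5 now contains 2, which forces (5,1) = 3.
Cage h's pair has sum 6, leaving (5,3) = 4.
Row 5 now contains 3, which forces (5,5) = 1.
Row 4 already has 5, so (4,2) = 1.
1 is placed in column 5, leaving (4,5) = 3.
1 is placed in row 5, so (5,2) = 5.

5 4 1 3 2 / 1 3 2 5 4 / 4 2 3 1 5 / 2 1 5 4 3 / 3 5 4 2 1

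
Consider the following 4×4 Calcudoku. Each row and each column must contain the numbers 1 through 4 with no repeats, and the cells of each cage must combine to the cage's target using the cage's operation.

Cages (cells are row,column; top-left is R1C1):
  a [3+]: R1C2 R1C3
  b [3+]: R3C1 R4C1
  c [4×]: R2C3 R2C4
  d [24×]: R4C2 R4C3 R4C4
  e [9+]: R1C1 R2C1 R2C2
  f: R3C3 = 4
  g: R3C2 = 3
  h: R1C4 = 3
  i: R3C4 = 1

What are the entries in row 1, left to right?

4 1 2 3

H is a freebie, leaving R1C4 = 3.
Cage g is a single given cell, which forces R3C2 = 3.
Cage f is a single given cell, leaving R3C3 = 4.
Cage i is given, which forces R3C4 = 1.
4 is placed in column 3, leaving R2C3 = 1.
Column 4 already has 1, which forces R2C4 = 4.
Row 3 now contains 1, which forces R3C1 = 2.
Cage b needs two cells with sum 3; hence R4C1 = 1.
The 3 cells of cage d must have product 24; hence R4C3 = 3.
Column 4 now contains 4; hence R4C4 = 2.
Column 1 already has 2, which forces R1C1 = 4.
The two cells of cage a must have sum 3, leaving R1C2 = 1.
1 is placed in column 3; hence R1C3 = 2.
1 is placed in row 2, so R2C1 = 3.
Row 2 now contains 4; hence R2C2 = 2.
Row 4 now contains 2; hence R4C2 = 4.
Filled in: 4 1 2 3 / 3 2 1 4 / 2 3 4 1 / 1 4 3 2.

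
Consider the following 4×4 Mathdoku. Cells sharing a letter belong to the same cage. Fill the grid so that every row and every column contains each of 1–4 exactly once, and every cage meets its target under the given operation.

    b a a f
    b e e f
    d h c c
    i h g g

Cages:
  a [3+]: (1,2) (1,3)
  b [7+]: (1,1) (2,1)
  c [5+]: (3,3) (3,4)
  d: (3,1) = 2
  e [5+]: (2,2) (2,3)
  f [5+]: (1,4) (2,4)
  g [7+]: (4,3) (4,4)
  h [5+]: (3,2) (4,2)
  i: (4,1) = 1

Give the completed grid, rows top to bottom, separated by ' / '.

4 1 2 3 / 3 4 1 2 / 2 3 4 1 / 1 2 3 4

Cage d is a single given cell, which forces (3,1) = 2.
Cage i is a single given cell, which forces (4,1) = 1.
The only place for 3 in row 3 is (3,2).
Cage h needs two cells with sum 5, so (4,2) = 2.
Column 2 already has 2, so (1,2) = 1.
The two cells of cage a must have sum 3; hence (1,3) = 2.
Column 2 already has 1; hence (2,2) = 4.
Row 2 already has 4, so (2,3) = 1.
Column 3 now contains 1, which forces (3,3) = 4.
Row 3 already has 4, leaving (3,4) = 1.
Column 3 already has 4, which forces (4,3) = 3.
3 is placed in row 4, leaving (4,4) = 4.
Cage b needs two cells with sum 7, which forces (1,1) = 4.
Column 4 now contains 4, so (1,4) = 3.
Row 2 already has 4, which forces (2,1) = 3.
The two cells of cage f must have sum 5; hence (2,4) = 2.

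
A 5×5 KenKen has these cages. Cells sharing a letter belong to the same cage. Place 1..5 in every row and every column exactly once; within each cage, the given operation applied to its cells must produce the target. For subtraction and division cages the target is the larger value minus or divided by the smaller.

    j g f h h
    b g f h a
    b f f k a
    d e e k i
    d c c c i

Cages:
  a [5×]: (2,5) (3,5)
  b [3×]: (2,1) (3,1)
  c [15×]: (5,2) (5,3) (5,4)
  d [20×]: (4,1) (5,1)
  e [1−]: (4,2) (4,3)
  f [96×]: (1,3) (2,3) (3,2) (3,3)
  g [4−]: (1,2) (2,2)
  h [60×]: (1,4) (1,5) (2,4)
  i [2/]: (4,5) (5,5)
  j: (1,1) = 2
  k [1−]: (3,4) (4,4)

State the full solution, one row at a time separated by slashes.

2 1 4 5 3 / 3 5 2 4 1 / 1 4 3 2 5 / 5 2 1 3 4 / 4 3 5 1 2

Cage j is given, so (1,1) = 2.
Cage f needs product 96, which forces (3,2) = 4.
The only place for 1 in row 1 is (1,2).
1 is placed in column 2, which forces (2,2) = 5.
Row 2 already has 5, which forces (2,5) = 1.
Column 5 now contains 1, which forces (3,5) = 5.
Column 2 now contains 5, so (5,2) = 3.
Cage h has product 60; hence (1,4) = 5.
Row 2 now contains 1, which forces (2,1) = 3.
Row 2 already has 3, so (2,4) = 4.
Cage b needs two cells with product 3, which forces (3,1) = 1.
Column 2 already has 3, leaving (4,2) = 2.
Row 4 already has 2; hence (4,5) = 4.
Column 4 now contains 5, which forces (5,4) = 1.
Column 5 already has 4, so (5,5) = 2.
The 4 cells of cage f must have product 96, so (1,3) = 4.
Column 5 already has 4; hence (1,5) = 3.
4 is placed in row 2, leaving (2,3) = 2.
Cage f has product 96; hence (3,3) = 3.
Cage k needs two cells with difference 1, leaving (3,4) = 2.
Row 4 now contains 4, leaving (4,1) = 5.
3 is placed in column 3, which forces (4,3) = 1.
Column 4 now contains 1, which forces (4,4) = 3.
The two cells of cage d must have product 20; hence (5,1) = 4.
1 is placed in row 5, which forces (5,3) = 5.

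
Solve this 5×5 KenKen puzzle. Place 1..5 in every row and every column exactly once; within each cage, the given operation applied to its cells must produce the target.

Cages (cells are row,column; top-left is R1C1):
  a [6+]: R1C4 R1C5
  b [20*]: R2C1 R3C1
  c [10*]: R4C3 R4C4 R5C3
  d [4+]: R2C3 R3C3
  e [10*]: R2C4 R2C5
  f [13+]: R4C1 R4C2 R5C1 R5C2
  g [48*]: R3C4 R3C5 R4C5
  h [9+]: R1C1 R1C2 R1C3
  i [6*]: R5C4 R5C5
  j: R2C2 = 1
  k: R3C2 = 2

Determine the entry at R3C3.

1

Cage j is given; hence R2C2 = 1.
Row 2 already has 1, so R2C3 = 3.
Cage k is given, which forces R3C2 = 2.
3 is placed in column 3; hence R3C3 = 1.
Cage g needs product 48; hence R3C4 = 4.
The 3 cells of cage g must have product 48, leaving R3C5 = 3.
The 3 cells of cage g must have product 48, which forces R4C5 = 4.
Column 5 now contains 3, which forces R5C5 = 2.
Cage b's pair has product 20, which forces R2C1 = 4.
Cage e's pair has product 10, so R2C4 = 2.
Column 5 now contains 2, which forces R2C5 = 5.
4 is placed in row 3; hence R3C1 = 5.
Cage c has product 10, which forces R4C3 = 2.
Cage c has product 10, so R4C4 = 1.
Row 5 already has 2, so R5C3 = 5.
Row 5 already has 2, which forces R5C4 = 3.
Cage h has sum 9; hence R1C1 = 2.
Cage h has sum 9; hence R1C2 = 3.
Column 3 now contains 5, leaving R1C3 = 4.
1 is placed in column 4, so R1C4 = 5.
Column 5 already has 5; hence R1C5 = 1.
Row 4 already has 1, leaving R4C1 = 3.
Cage f has sum 13, which forces R4C2 = 5.
Row 5 now contains 3; hence R5C1 = 1.
Row 5 now contains 3, which forces R5C2 = 4.
Completed grid: 2 3 4 5 1 / 4 1 3 2 5 / 5 2 1 4 3 / 3 5 2 1 4 / 1 4 5 3 2.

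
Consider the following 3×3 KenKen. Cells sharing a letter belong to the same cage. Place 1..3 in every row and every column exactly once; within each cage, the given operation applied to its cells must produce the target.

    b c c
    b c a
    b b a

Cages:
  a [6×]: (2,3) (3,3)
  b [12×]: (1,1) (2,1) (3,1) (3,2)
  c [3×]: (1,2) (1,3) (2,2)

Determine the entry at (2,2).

1

The 3 cells of cage c must have product 3, so (1,2) = 3.
Cage c has product 3, leaving (1,3) = 1.
The 3 cells of cage c must have product 3, so (2,2) = 1.
Cage b has product 12; hence (3,2) = 2.
Row 3 already has 2, so (3,3) = 3.
1 is placed in row 1, which forces (1,1) = 2.
Cage b needs product 12; hence (2,1) = 3.
Column 3 now contains 3, so (2,3) = 2.
Row 3 already has 3; hence (3,1) = 1.
The full grid is 2 3 1 / 3 1 2 / 1 2 3.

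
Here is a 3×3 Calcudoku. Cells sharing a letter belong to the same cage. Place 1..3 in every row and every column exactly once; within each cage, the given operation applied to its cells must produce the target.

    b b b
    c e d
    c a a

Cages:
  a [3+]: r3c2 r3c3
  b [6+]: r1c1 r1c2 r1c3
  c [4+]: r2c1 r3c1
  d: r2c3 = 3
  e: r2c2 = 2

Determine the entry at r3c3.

2

Cage e is given; hence r2c2 = 2.
Cage d is a single given cell, which forces r2c3 = 3.
Column 2 now contains 2, leaving r3c2 = 1.
Row 3 already has 1, leaving r3c3 = 2.
The 3 cells of cage b must have sum 6, which forces r1c1 = 2.
Column 2 already has 1; hence r1c2 = 3.
Column 3 now contains 2, so r1c3 = 1.
Row 2 already has 3, which forces r2c1 = 1.
Row 3 already has 1, which forces r3c1 = 3.
Completed grid: 2 3 1 / 1 2 3 / 3 1 2.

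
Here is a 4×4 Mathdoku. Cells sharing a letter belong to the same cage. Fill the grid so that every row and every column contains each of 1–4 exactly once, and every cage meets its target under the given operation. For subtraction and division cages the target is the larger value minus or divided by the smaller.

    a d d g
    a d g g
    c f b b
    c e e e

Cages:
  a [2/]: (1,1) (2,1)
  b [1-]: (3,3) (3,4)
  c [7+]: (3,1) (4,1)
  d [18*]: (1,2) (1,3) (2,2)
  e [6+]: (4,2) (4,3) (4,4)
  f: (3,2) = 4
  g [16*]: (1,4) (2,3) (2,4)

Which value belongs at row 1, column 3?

The 3 cells of cage d must have product 18; hence (1,2) = 2.
Cage d has product 18, leaving (1,3) = 3.
Row 1 already has 2, which forces (1,4) = 4.
Cage d has product 18, which forces (2,2) = 3.
4 is placed in column 4, leaving (2,4) = 1.
Cage f is given, so (3,2) = 4.
Column 2 already has 3; hence (4,2) = 1.
Row 4 now contains 1, leaving (4,3) = 2.
Row 4 now contains 2, which forces (4,4) = 3.
Row 1 now contains 4, leaving (1,1) = 1.
The two cells of cage a must have quotient 2, so (2,1) = 2.
Column 3 already has 2, so (2,3) = 4.
4 is placed in row 3; hence (3,1) = 3.
Column 3 already has 2; hence (3,3) = 1.
Column 4 now contains 3, leaving (3,4) = 2.
Row 4 now contains 3, which forces (4,1) = 4.
Completed grid: 1 2 3 4 / 2 3 4 1 / 3 4 1 2 / 4 1 2 3.

3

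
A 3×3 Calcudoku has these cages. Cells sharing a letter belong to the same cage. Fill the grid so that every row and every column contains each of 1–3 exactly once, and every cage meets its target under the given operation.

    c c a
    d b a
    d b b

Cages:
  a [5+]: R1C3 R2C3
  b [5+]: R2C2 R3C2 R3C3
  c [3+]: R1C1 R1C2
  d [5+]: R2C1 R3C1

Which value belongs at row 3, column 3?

1

The only place for 3 in row 1 is R1C3.
Column 3 now contains 3, so R2C3 = 2.
Column 3 already has 2; hence R3C3 = 1.
Row 2 already has 2; hence R2C1 = 3.
Row 2 already has 2, leaving R2C2 = 1.
The two cells of cage d must have sum 5, so R3C1 = 2.
Row 3 already has 1, leaving R3C2 = 3.
2 is placed in column 1; hence R1C1 = 1.
1 is placed in column 2, so R1C2 = 2.
Completed grid: 1 2 3 / 3 1 2 / 2 3 1.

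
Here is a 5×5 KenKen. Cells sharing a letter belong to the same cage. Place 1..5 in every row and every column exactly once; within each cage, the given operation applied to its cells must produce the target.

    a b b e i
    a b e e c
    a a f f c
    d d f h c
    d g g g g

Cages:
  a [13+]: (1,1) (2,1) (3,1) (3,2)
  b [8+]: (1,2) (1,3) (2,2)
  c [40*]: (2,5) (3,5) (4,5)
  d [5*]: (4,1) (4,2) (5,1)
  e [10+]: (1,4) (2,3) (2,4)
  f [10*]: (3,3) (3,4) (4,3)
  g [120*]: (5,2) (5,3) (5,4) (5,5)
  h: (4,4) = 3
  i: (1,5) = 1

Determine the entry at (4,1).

Cage i is a single given cell, leaving (1,5) = 1.
Cage d has product 5, leaving (4,1) = 5.
Cage d has product 5; hence (4,2) = 1.
Row 4 already has 1, which forces (4,3) = 2.
Cage h is given, which forces (4,4) = 3.
Row 4 already has 2, which forces (4,5) = 4.
The 3 cells of cage d must have product 5, so (5,1) = 1.
Cage b has sum 8, so (1,2) = 2.
Cage b needs sum 8, so (1,3) = 3.
Cage b has sum 8; hence (2,2) = 3.
Cage a has sum 13, leaving (3,2) = 4.
Column 2 already has 4; hence (5,2) = 5.
Row 5 already has 5, which forces (5,3) = 4.
4 is placed in row 5, which forces (5,4) = 2.
Row 5 already has 2, leaving (5,5) = 3.
3 is placed in row 1, which forces (1,1) = 4.
Row 1 now contains 4, so (1,4) = 5.
Cage a has sum 13; hence (2,1) = 2.
2 is placed in row 2, so (2,5) = 5.
Cage a has sum 13, leaving (3,1) = 3.
Column 4 now contains 5, so (3,4) = 1.
Column 5 now contains 5, so (3,5) = 2.
Row 2 already has 5, which forces (2,3) = 1.
1 is placed in column 4, which forces (2,4) = 4.
Row 3 already has 1, so (3,3) = 5.
The full grid is 4 2 3 5 1 / 2 3 1 4 5 / 3 4 5 1 2 / 5 1 2 3 4 / 1 5 4 2 3.

5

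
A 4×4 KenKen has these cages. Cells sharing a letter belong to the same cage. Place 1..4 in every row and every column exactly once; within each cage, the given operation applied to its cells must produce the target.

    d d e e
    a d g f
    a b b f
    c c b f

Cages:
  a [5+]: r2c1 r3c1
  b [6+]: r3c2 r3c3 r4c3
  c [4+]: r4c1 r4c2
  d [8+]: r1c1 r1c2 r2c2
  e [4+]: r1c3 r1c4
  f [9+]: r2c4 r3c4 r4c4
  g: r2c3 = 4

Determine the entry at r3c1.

4

Cage g is given, so r2c3 = 4.
Row 4 needs a 4, and only r4c4 is open for it.
Row 3 needs a 4, and only r3c1 is open for it.
Cage a's pair has sum 5, leaving r2c1 = 1.
1 is placed in column 1, which forces r4c1 = 3.
Row 4 now contains 3, so r4c2 = 1.
Row 4 now contains 1, so r4c3 = 2.
Column 1 now contains 3, so r1c1 = 2.
Cage d needs sum 8, so r1c2 = 4.
Cage d needs sum 8; hence r2c2 = 2.
Row 2 now contains 2, which forces r2c4 = 3.
Cage b has sum 6; hence r3c2 = 3.
Cage b needs sum 6, leaving r3c3 = 1.
Column 4 now contains 3, leaving r3c4 = 2.
Column 3 now contains 1, so r1c3 = 3.
Column 4 now contains 3, leaving r1c4 = 1.
Filled in: 2 4 3 1 / 1 2 4 3 / 4 3 1 2 / 3 1 2 4.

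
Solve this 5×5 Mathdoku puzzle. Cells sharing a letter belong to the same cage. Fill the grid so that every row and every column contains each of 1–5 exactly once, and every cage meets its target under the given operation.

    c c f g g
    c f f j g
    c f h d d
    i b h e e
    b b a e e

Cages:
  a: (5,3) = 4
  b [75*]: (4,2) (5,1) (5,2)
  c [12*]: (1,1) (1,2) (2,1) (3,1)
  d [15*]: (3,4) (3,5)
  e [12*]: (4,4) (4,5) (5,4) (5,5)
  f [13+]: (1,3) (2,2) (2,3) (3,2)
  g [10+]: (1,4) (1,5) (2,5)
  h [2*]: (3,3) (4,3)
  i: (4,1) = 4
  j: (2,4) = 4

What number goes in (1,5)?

4

Cage j is given; hence (2,4) = 4.
Cage i is a single given cell, leaving (4,1) = 4.
The 3 cells of cage b must have product 75; hence (4,2) = 5.
Cage b needs product 75; hence (5,1) = 5.
The 3 cells of cage b must have product 75, so (5,2) = 3.
Cage a is given, leaving (5,3) = 4.
Cage c needs product 12, leaving (1,2) = 2.
2 is placed in column 2; hence (2,2) = 1.
The 4 cells of cage f must have sum 13, leaving (3,2) = 4.
The only place for 4 in row 1 is (1,5).
The only place for 5 in row 1 is (1,3).
Column 3 already has 5, which forces (2,3) = 3.
Row 2 now contains 3, which forces (2,5) = 5.
5 is placed in column 5; hence (3,5) = 3.
Column 5 already has 3, which forces (4,5) = 2.
Column 5 already has 2, which forces (5,5) = 1.
Cage c has product 12; hence (1,1) = 3.
Cage g needs sum 10, which forces (1,4) = 1.
Row 2 now contains 3, which forces (2,1) = 2.
Cage c has product 12; hence (3,1) = 1.
The two cells of cage h must have product 2, which forces (3,3) = 2.
3 is placed in row 3; hence (3,4) = 5.
Row 4 now contains 2, so (4,3) = 1.
Row 4 now contains 2; hence (4,4) = 3.
Row 5 now contains 1; hence (5,4) = 2.
Completed grid: 3 2 5 1 4 / 2 1 3 4 5 / 1 4 2 5 3 / 4 5 1 3 2 / 5 3 4 2 1.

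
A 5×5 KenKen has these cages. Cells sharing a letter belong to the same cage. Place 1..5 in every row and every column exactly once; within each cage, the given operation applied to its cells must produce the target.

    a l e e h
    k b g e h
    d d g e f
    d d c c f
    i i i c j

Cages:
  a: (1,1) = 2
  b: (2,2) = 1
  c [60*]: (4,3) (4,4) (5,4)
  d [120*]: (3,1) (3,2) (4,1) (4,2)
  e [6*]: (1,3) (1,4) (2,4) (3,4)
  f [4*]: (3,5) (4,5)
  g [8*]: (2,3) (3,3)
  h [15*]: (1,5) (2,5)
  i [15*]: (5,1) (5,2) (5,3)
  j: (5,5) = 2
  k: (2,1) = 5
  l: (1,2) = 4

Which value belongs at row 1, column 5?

Cage a is a single given cell, so (1,1) = 2.
L is a freebie, so (1,2) = 4.
Cage e needs product 6, which forces (1,3) = 1.
Row 1 already has 2, leaving (1,4) = 3.
Row 1 already has 3, leaving (1,5) = 5.
Cage k is a single given cell, leaving (2,1) = 5.
B is a freebie; hence (2,2) = 1.
Row 2 already has 1, leaving (2,4) = 2.
Column 5 now contains 5, which forces (2,5) = 3.
Column 4 already has 2, which forces (3,4) = 1.
Row 3 already has 1, so (3,5) = 4.
Column 5 already has 4, leaving (4,5) = 1.
J is a freebie, leaving (5,5) = 2.
Row 2 already has 2, so (2,3) = 4.
4 is placed in row 3, which forces (3,1) = 3.
4 is placed in row 3, so (3,3) = 2.
Cage d needs product 120, leaving (4,1) = 4.
Cage c has product 60, so (4,3) = 3.
Row 4 now contains 4, leaving (4,4) = 5.
The 3 cells of cage i must have product 15, so (5,1) = 1.
3 is placed in column 3, leaving (5,3) = 5.
Column 4 now contains 5, which forces (5,4) = 4.
Row 3 already has 2; hence (3,2) = 5.
Row 4 now contains 5, which forces (4,2) = 2.
Row 5 now contains 5; hence (5,2) = 3.
The full grid is 2 4 1 3 5 / 5 1 4 2 3 / 3 5 2 1 4 / 4 2 3 5 1 / 1 3 5 4 2.

5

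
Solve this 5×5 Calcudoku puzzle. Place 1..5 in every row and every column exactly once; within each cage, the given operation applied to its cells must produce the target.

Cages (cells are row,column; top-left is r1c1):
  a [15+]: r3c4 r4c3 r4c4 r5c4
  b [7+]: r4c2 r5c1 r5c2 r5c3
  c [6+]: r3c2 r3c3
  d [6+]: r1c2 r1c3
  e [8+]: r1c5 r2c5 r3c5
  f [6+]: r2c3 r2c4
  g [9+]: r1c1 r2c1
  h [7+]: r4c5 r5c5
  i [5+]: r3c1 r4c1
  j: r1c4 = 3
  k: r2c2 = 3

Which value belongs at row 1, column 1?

J is a freebie, which forces r1c4 = 3.
Cage k is a single given cell; hence r2c2 = 3.
The 4 cells of cage b must have sum 7, leaving r4c2 = 1.
Column 2 already has 3, which forces r5c2 = 2.
In column 3, 3 can only go at r5c3, so r5c3 = 3.
Row 5 now contains 3; hence r5c1 = 1.
In row 3, 4 can only go at r3c2, so r3c2 = 4.
Column 2 now contains 4, leaving r1c2 = 5.
Cage d needs two cells with sum 6, leaving r1c3 = 1.
Row 1 already has 1, which forces r1c5 = 2.
Cage c needs two cells with sum 6, leaving r3c3 = 2.
Row 3 already has 2, leaving r3c4 = 1.
Column 5 now contains 2, so r4c5 = 3.
5 is placed in row 1, which forces r1c1 = 4.
Cage g needs two cells with sum 9, which forces r2c1 = 5.
Cage f's pair has sum 6, so r2c3 = 4.
The two cells of cage f must have sum 6; hence r2c4 = 2.
Cage e has sum 8; hence r2c5 = 1.
Row 3 already has 2, leaving r3c1 = 3.
3 is placed in column 5, so r3c5 = 5.
3 is placed in row 4, leaving r4c1 = 2.
The 4 cells of cage a must have sum 15, leaving r4c3 = 5.
Cage a has sum 15; hence r4c4 = 4.
The 4 cells of cage a must have sum 15; hence r5c4 = 5.
Cage h needs two cells with sum 7; hence r5c5 = 4.
Completed grid: 4 5 1 3 2 / 5 3 4 2 1 / 3 4 2 1 5 / 2 1 5 4 3 / 1 2 3 5 4.

4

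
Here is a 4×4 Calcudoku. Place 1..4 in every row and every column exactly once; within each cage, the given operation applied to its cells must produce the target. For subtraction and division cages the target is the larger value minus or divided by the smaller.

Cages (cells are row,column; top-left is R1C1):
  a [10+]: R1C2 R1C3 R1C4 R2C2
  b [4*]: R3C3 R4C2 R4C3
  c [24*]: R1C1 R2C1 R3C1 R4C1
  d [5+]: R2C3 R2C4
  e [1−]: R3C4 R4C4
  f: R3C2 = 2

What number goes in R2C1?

1

Cage f is given, leaving R3C2 = 2.
Row 3 now contains 2, so R3C3 = 1.
Column 2 already has 2, which forces R4C2 = 1.
Column 3 already has 1; hence R4C3 = 4.
Cage a needs sum 10, leaving R1C3 = 2.
Cage a needs sum 10, so R1C4 = 1.
2 is placed in column 3; hence R2C3 = 3.
Row 2 now contains 3, which forces R2C4 = 2.
2 is placed in column 4, which forces R4C4 = 3.
The 4 cells of cage a must have sum 10, which forces R1C2 = 3.
Cage c has product 24, leaving R2C1 = 1.
Row 2 now contains 3; hence R2C2 = 4.
Column 4 already has 3, which forces R3C4 = 4.
3 is placed in row 4; hence R4C1 = 2.
3 is placed in row 1; hence R1C1 = 4.
Row 3 now contains 4, so R3C1 = 3.
Filled in: 4 3 2 1 / 1 4 3 2 / 3 2 1 4 / 2 1 4 3.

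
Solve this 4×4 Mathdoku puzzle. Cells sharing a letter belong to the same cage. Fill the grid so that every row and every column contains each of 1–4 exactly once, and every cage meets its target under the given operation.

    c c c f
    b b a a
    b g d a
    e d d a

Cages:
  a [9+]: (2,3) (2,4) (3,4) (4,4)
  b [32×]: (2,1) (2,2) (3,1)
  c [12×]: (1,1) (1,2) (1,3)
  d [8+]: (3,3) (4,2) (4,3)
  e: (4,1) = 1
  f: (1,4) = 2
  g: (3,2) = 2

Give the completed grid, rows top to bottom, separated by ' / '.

3 1 4 2 / 2 4 1 3 / 4 2 3 1 / 1 3 2 4

Cage f is a single given cell, which forces (1,4) = 2.
Cage b has product 32, which forces (2,1) = 2.
Cage b needs product 32, leaving (2,2) = 4.
Cage b needs product 32; hence (3,1) = 4.
G is a freebie; hence (3,2) = 2.
Cage e is a single given cell, leaving (4,1) = 1.
Row 4 already has 1; hence (4,2) = 3.
Row 4 now contains 3, so (4,4) = 4.
1 is placed in column 1; hence (1,1) = 3.
Column 2 already has 3; hence (1,2) = 1.
Cage c has product 12, so (1,3) = 4.
Cage a has sum 9, so (2,3) = 1.
Cage a needs sum 9, so (2,4) = 3.
The 3 cells of cage d must have sum 8, leaving (3,3) = 3.
Cage a has sum 9; hence (3,4) = 1.
4 is placed in row 4, so (4,3) = 2.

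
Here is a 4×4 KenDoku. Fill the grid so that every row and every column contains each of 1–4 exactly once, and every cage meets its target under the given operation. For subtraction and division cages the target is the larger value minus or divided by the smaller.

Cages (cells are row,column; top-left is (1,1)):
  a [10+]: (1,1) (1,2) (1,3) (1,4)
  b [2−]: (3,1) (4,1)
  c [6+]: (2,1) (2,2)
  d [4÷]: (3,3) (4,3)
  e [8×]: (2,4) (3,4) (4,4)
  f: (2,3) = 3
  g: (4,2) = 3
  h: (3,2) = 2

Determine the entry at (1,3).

2

Cage f is given, which forces (2,3) = 3.
Cage h is given; hence (3,2) = 2.
G is a freebie, which forces (4,2) = 3.
The two cells of cage c must have sum 6, which forces (2,1) = 2.
2 is placed in column 2, so (2,2) = 4.
4 is placed in row 2, leaving (2,4) = 1.
Column 4 already has 1, so (3,4) = 4.
2 is placed in column 1, which forces (4,1) = 1.
1 is placed in row 4, leaving (4,3) = 4.
4 is placed in column 4, leaving (4,4) = 2.
The 4 cells of cage a must have sum 10, so (1,1) = 4.
4 is placed in column 2; hence (1,2) = 1.
Cage a has sum 10, so (1,3) = 2.
Column 4 now contains 2; hence (1,4) = 3.
4 is placed in row 3, leaving (3,1) = 3.
4 is placed in row 3, leaving (3,3) = 1.
Filled in: 4 1 2 3 / 2 4 3 1 / 3 2 1 4 / 1 3 4 2.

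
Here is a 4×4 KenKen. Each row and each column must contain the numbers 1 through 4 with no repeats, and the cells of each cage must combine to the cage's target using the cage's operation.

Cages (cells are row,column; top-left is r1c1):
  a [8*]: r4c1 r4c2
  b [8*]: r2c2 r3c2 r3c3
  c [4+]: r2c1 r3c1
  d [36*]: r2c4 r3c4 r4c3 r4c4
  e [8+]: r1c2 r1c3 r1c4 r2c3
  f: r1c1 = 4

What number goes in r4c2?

F is a freebie, leaving r1c1 = 4.
4 is placed in column 1; hence r4c1 = 2.
Row 4 already has 2; hence r4c2 = 4.
Cage d needs product 36, so r4c3 = 3.
Row 4 already has 4, so r4c4 = 1.
The 4 cells of cage e must have sum 8; hence r1c3 = 1.
Cage e has sum 8, so r2c3 = 2.
The 3 cells of cage b must have product 8, so r3c3 = 4.
Row 3 now contains 4; hence r3c4 = 3.
Cage e needs sum 8, which forces r1c2 = 3.
Column 4 now contains 3, leaving r1c4 = 2.
Cage c needs two cells with sum 4, leaving r2c1 = 3.
Row 2 now contains 2; hence r2c2 = 1.
Column 4 now contains 3; hence r2c4 = 4.
Row 3 now contains 3, leaving r3c1 = 1.
Cage b has product 8, which forces r3c2 = 2.
The full grid is 4 3 1 2 / 3 1 2 4 / 1 2 4 3 / 2 4 3 1.

4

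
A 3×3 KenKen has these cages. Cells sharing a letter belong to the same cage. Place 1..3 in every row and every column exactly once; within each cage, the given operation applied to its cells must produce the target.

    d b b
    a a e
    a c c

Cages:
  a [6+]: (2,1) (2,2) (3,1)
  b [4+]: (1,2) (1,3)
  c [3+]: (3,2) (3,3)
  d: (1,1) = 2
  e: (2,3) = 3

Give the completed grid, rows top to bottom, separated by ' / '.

2 3 1 / 1 2 3 / 3 1 2

Cage d is given, leaving (1,1) = 2.
E is a freebie, which forces (2,3) = 3.
Cage b's pair has sum 4, which forces (1,2) = 3.
3 is placed in column 3, so (1,3) = 1.
3 is placed in row 2, so (2,1) = 1.
The 3 cells of cage a must have sum 6, which forces (2,2) = 2.
Cage a has sum 6; hence (3,1) = 3.
Column 2 already has 2, which forces (3,2) = 1.
1 is placed in column 3, which forces (3,3) = 2.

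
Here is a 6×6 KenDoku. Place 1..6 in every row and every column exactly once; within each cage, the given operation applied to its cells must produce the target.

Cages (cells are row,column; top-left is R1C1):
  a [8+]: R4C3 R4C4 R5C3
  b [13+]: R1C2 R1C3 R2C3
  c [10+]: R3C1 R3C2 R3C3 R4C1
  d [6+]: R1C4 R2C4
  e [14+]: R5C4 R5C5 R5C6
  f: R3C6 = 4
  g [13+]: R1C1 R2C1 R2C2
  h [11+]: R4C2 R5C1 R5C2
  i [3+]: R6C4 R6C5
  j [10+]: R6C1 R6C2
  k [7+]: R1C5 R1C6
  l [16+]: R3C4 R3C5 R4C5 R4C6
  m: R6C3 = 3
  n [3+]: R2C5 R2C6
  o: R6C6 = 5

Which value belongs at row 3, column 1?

F is a freebie, which forces R3C6 = 4.
Cage m is given, which forces R6C3 = 3.
O is a freebie, so R6C6 = 5.
In column 4, 4 can only go at R2C4, so R2C4 = 4.
The two cells of cage d must have sum 6, so R1C4 = 2.
Column 4 already has 2, leaving R6C4 = 1.
Row 6 now contains 1, leaving R6C5 = 2.
Cage b needs sum 13, leaving R2C3 = 6.
Column 5 now contains 2, which forces R2C5 = 1.
Cage n needs two cells with sum 3, leaving R2C6 = 2.
Cage g has sum 13; hence R1C1 = 5.
6 is placed in row 2; hence R2C1 = 3.
The 3 cells of cage g must have sum 13, which forces R2C2 = 5.
In column 3, 5 can only go at R3C3, so R3C3 = 5.
Cage c needs sum 10, leaving R3C1 = 1.
Cage c has sum 10; hence R3C2 = 2.
Cage c needs sum 10, so R4C1 = 2.
In row 4, 5 can only go at R4C4, so R4C4 = 5.
Cage a needs sum 8, leaving R4C3 = 1.
1 is placed in row 4, so R4C6 = 3.
Cage a needs sum 8, so R5C3 = 2.
Cage e has sum 14, which forces R5C5 = 5.
Column 6 now contains 3; hence R5C6 = 6.
The 3 cells of cage b must have sum 13, so R1C2 = 3.
Column 3 now contains 1, leaving R1C3 = 4.
Cage k needs two cells with sum 7, which forces R1C5 = 6.
Column 6 now contains 3, so R1C6 = 1.
Column 5 now contains 6, so R3C5 = 3.
Cage l has sum 16, so R4C5 = 4.
Row 5 already has 6; hence R5C1 = 4.
Column 2 already has 3, leaving R5C2 = 1.
Row 5 already has 6, so R5C4 = 3.
4 is placed in column 1; hence R6C1 = 6.
Row 6 now contains 6; hence R6C2 = 4.
Row 3 already has 3; hence R3C4 = 6.
Row 4 now contains 4, which forces R4C2 = 6.
Completed grid: 5 3 4 2 6 1 / 3 5 6 4 1 2 / 1 2 5 6 3 4 / 2 6 1 5 4 3 / 4 1 2 3 5 6 / 6 4 3 1 2 5.

1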